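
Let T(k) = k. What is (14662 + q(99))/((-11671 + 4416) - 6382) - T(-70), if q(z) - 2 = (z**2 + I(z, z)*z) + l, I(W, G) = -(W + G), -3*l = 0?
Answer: 949727/13637 ≈ 69.643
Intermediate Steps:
l = 0 (l = -1/3*0 = 0)
I(W, G) = -G - W (I(W, G) = -(G + W) = -G - W)
q(z) = 2 - z**2 (q(z) = 2 + ((z**2 + (-z - z)*z) + 0) = 2 + ((z**2 + (-2*z)*z) + 0) = 2 + ((z**2 - 2*z**2) + 0) = 2 + (-z**2 + 0) = 2 - z**2)
(14662 + q(99))/((-11671 + 4416) - 6382) - T(-70) = (14662 + (2 - 1*99**2))/((-11671 + 4416) - 6382) - 1*(-70) = (14662 + (2 - 1*9801))/(-7255 - 6382) + 70 = (14662 + (2 - 9801))/(-13637) + 70 = (14662 - 9799)*(-1/13637) + 70 = 4863*(-1/13637) + 70 = -4863/13637 + 70 = 949727/13637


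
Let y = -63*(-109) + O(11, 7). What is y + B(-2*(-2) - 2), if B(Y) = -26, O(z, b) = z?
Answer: 6852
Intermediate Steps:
y = 6878 (y = -63*(-109) + 11 = 6867 + 11 = 6878)
y + B(-2*(-2) - 2) = 6878 - 26 = 6852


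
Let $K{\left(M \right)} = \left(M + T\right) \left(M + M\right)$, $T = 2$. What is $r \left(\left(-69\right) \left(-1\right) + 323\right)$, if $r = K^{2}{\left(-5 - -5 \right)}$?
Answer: $0$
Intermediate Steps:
$K{\left(M \right)} = 2 M \left(2 + M\right)$ ($K{\left(M \right)} = \left(M + 2\right) \left(M + M\right) = \left(2 + M\right) 2 M = 2 M \left(2 + M\right)$)
$r = 0$ ($r = \left(2 \left(-5 - -5\right) \left(2 - 0\right)\right)^{2} = \left(2 \left(-5 + 5\right) \left(2 + \left(-5 + 5\right)\right)\right)^{2} = \left(2 \cdot 0 \left(2 + 0\right)\right)^{2} = \left(2 \cdot 0 \cdot 2\right)^{2} = 0^{2} = 0$)
$r \left(\left(-69\right) \left(-1\right) + 323\right) = 0 \left(\left(-69\right) \left(-1\right) + 323\right) = 0 \left(69 + 323\right) = 0 \cdot 392 = 0$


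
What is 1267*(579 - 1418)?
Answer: -1063013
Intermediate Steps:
1267*(579 - 1418) = 1267*(-839) = -1063013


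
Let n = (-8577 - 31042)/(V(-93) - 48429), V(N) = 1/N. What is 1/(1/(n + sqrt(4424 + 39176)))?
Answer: 3684567/4503898 + 20*sqrt(109) ≈ 209.62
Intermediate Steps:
n = 3684567/4503898 (n = (-8577 - 31042)/(1/(-93) - 48429) = -39619/(-1/93 - 48429) = -39619/(-4503898/93) = -39619*(-93/4503898) = 3684567/4503898 ≈ 0.81808)
1/(1/(n + sqrt(4424 + 39176))) = 1/(1/(3684567/4503898 + sqrt(4424 + 39176))) = 1/(1/(3684567/4503898 + sqrt(43600))) = 1/(1/(3684567/4503898 + 20*sqrt(109))) = 3684567/4503898 + 20*sqrt(109)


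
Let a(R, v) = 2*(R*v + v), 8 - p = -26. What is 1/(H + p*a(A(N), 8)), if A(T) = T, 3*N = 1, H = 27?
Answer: 3/2257 ≈ 0.0013292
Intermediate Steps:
N = 1/3 (N = (1/3)*1 = 1/3 ≈ 0.33333)
p = 34 (p = 8 - 1*(-26) = 8 + 26 = 34)
a(R, v) = 2*v + 2*R*v (a(R, v) = 2*(v + R*v) = 2*v + 2*R*v)
1/(H + p*a(A(N), 8)) = 1/(27 + 34*(2*8*(1 + 1/3))) = 1/(27 + 34*(2*8*(4/3))) = 1/(27 + 34*(64/3)) = 1/(27 + 2176/3) = 1/(2257/3) = 3/2257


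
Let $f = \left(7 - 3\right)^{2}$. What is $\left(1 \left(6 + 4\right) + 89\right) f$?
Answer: $1584$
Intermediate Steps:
$f = 16$ ($f = 4^{2} = 16$)
$\left(1 \left(6 + 4\right) + 89\right) f = \left(1 \left(6 + 4\right) + 89\right) 16 = \left(1 \cdot 10 + 89\right) 16 = \left(10 + 89\right) 16 = 99 \cdot 16 = 1584$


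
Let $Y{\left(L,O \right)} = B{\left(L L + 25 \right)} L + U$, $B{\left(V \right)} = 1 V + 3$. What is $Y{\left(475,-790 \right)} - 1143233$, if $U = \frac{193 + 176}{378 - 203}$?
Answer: $\frac{18557340219}{175} \approx 1.0604 \cdot 10^{8}$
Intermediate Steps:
$U = \frac{369}{175} \approx 2.1086$
$B{\left(V \right)} = 3 + V$ ($B{\left(V \right)} = V + 3 = 3 + V$)
$Y{\left(L,O \right)} = \frac{369}{175} + L \left(28 + L^{2}\right)$ ($Y{\left(L,O \right)} = \left(3 + \left(L L + 25\right)\right) L + \frac{369}{175} = \left(3 + \left(L^{2} + 25\right)\right) L + \frac{369}{175} = \left(3 + \left(25 + L^{2}\right)\right) L + \frac{369}{175} = \left(28 + L^{2}\right) L + \frac{369}{175} = L \left(28 + L^{2}\right) + \frac{369}{175} = \frac{369}{175} + L \left(28 + L^{2}\right)$)
$Y{\left(475,-790 \right)} - 1143233 = \left(\frac{369}{175} + 475^{3} + 28 \cdot 475\right) - 1143233 = \left(\frac{369}{175} + 107171875 + 13300\right) - 1143233 = \frac{18757405994}{175} - 1143233 = \frac{18557340219}{175}$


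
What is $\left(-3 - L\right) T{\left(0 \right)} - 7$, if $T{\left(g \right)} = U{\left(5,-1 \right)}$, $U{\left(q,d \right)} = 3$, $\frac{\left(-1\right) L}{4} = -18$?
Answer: $-232$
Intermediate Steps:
$L = 72$ ($L = \left(-4\right) \left(-18\right) = 72$)
$T{\left(g \right)} = 3$
$\left(-3 - L\right) T{\left(0 \right)} - 7 = \left(-3 - 72\right) 3 - 7 = \left(-75\right) 3 - 7 = -225 - 7 = -232$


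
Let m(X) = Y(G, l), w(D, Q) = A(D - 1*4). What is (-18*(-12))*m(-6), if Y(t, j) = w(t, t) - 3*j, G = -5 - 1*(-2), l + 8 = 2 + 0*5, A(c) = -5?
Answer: 2808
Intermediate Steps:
l = -6 (l = -8 + (2 + 0*5) = -8 + (2 + 0) = -8 + 2 = -6)
w(D, Q) = -5
G = -3 (G = -5 + 2 = -3)
Y(t, j) = -5 - 3*j
m(X) = 13 (m(X) = -5 - 3*(-6) = -5 + 18 = 13)
(-18*(-12))*m(-6) = -18*(-12)*13 = 216*13 = 2808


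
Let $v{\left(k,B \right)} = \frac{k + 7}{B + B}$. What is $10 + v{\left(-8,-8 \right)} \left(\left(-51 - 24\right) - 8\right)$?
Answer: $\frac{77}{16} \approx 4.8125$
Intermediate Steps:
$v{\left(k,B \right)} = \frac{7 + k}{2 B}$
$10 + v{\left(-8,-8 \right)} \left(\left(-51 - 24\right) - 8\right) = 10 + \frac{7 - 8}{2 \left(-8\right)} \left(\left(-51 - 24\right) - 8\right) = 10 + \frac{1}{2} \left(- \frac{1}{8}\right) \left(-1\right) \left(-75 - 8\right) = 10 + \frac{1}{16} \left(-83\right) = 10 - \frac{83}{16} = \frac{77}{16}$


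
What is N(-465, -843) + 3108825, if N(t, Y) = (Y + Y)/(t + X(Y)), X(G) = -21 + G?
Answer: 1377210037/443 ≈ 3.1088e+6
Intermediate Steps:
N(t, Y) = 2*Y/(-21 + Y + t) (N(t, Y) = (Y + Y)/(t + (-21 + Y)) = (2*Y)/(-21 + Y + t) = 2*Y/(-21 + Y + t))
N(-465, -843) + 3108825 = 2*(-843)/(-21 - 843 - 465) + 3108825 = 2*(-843)/(-1329) + 3108825 = 2*(-843)*(-1/1329) + 3108825 = 562/443 + 3108825 = 1377210037/443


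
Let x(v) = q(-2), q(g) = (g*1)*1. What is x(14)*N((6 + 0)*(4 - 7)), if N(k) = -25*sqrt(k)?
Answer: 150*I*sqrt(2) ≈ 212.13*I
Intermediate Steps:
q(g) = g (q(g) = g*1 = g)
x(v) = -2
x(14)*N((6 + 0)*(4 - 7)) = -(-50)*sqrt((6 + 0)*(4 - 7)) = -(-50)*sqrt(6*(-3)) = -(-50)*sqrt(-18) = -(-50)*3*I*sqrt(2) = -(-150)*I*sqrt(2) = 150*I*sqrt(2)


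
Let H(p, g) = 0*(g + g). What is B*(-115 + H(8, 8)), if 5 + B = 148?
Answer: -16445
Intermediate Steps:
B = 143 (B = -5 + 148 = 143)
H(p, g) = 0 (H(p, g) = 0*(2*g) = 0)
B*(-115 + H(8, 8)) = 143*(-115 + 0) = 143*(-115) = -16445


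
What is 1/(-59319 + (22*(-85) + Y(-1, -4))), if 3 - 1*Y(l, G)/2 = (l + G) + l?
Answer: -1/61171 ≈ -1.6348e-5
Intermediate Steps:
Y(l, G) = 6 - 4*l - 2*G (Y(l, G) = 6 - 2*((l + G) + l) = 6 - 2*((G + l) + l) = 6 - 2*(G + 2*l) = 6 + (-4*l - 2*G) = 6 - 4*l - 2*G)
1/(-59319 + (22*(-85) + Y(-1, -4))) = 1/(-59319 + (22*(-85) + (6 - 4*(-1) - 2*(-4)))) = 1/(-59319 + (-1870 + (6 + 4 + 8))) = 1/(-59319 + (-1870 + 18)) = 1/(-59319 - 1852) = 1/(-61171) = -1/61171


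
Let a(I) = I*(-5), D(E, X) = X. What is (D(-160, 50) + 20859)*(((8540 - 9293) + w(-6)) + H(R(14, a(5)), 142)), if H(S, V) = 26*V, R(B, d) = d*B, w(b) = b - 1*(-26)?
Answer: 61869731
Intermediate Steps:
w(b) = 26 + b (w(b) = b + 26 = 26 + b)
a(I) = -5*I
R(B, d) = B*d
(D(-160, 50) + 20859)*(((8540 - 9293) + w(-6)) + H(R(14, a(5)), 142)) = (50 + 20859)*(((8540 - 9293) + (26 - 6)) + 26*142) = 20909*((-753 + 20) + 3692) = 20909*(-733 + 3692) = 20909*2959 = 61869731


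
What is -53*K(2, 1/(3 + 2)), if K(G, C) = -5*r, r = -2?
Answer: -530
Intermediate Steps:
K(G, C) = 10 (K(G, C) = -5*(-2) = 10)
-53*K(2, 1/(3 + 2)) = -53*10 = -530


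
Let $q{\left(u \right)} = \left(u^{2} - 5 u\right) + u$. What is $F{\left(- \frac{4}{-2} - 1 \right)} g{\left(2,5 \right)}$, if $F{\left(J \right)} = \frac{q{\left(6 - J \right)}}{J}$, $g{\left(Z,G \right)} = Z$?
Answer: $10$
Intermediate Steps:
$q{\left(u \right)} = u^{2} - 4 u$
$F{\left(J \right)} = \frac{\left(2 - J\right) \left(6 - J\right)}{J}$ ($F{\left(J \right)} = \frac{\left(6 - J\right) \left(-4 - \left(-6 + J\right)\right)}{J} = \frac{\left(6 - J\right) \left(2 - J\right)}{J} = \frac{\left(2 - J\right) \left(6 - J\right)}{J}$)
$F{\left(- \frac{4}{-2} - 1 \right)} g{\left(2,5 \right)} = \left(-8 - \left(1 + \frac{4}{-2}\right) + \frac{12}{- \frac{4}{-2} - 1}\right) 2 = \left(-8 - -1 + \frac{12}{\left(-4\right) \left(- \frac{1}{2}\right) - 1}\right) 2 = \left(-8 + \left(2 - 1\right) + \frac{12}{2 - 1}\right) 2 = \left(-8 + 1 + \frac{12}{1}\right) 2 = \left(-8 + 1 + 12 \cdot 1\right) 2 = \left(-8 + 1 + 12\right) 2 = 5 \cdot 2 = 10$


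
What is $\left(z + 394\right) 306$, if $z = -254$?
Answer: $42840$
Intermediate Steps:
$\left(z + 394\right) 306 = \left(-254 + 394\right) 306 = 140 \cdot 306 = 42840$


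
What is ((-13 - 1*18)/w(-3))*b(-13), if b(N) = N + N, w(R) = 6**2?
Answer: 403/18 ≈ 22.389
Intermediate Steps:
w(R) = 36
b(N) = 2*N
((-13 - 1*18)/w(-3))*b(-13) = ((-13 - 1*18)/36)*(2*(-13)) = ((-13 - 18)*(1/36))*(-26) = -31*1/36*(-26) = -31/36*(-26) = 403/18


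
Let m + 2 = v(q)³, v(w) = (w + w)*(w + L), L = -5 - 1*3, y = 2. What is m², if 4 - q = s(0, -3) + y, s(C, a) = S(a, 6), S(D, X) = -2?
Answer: 1073872900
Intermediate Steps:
s(C, a) = -2
L = -8 (L = -5 - 3 = -8)
q = 4 (q = 4 - (-2 + 2) = 4 - 1*0 = 4 + 0 = 4)
v(w) = 2*w*(-8 + w) (v(w) = (w + w)*(w - 8) = (2*w)*(-8 + w) = 2*w*(-8 + w))
m = -32770 (m = -2 + (2*4*(-8 + 4))³ = -2 + (2*4*(-4))³ = -2 + (-32)³ = -2 - 32768 = -32770)
m² = (-32770)² = 1073872900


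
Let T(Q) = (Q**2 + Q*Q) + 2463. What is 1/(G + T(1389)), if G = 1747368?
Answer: 1/5608473 ≈ 1.7830e-7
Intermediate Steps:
T(Q) = 2463 + 2*Q**2 (T(Q) = (Q**2 + Q**2) + 2463 = 2*Q**2 + 2463 = 2463 + 2*Q**2)
1/(G + T(1389)) = 1/(1747368 + (2463 + 2*1389**2)) = 1/(1747368 + (2463 + 2*1929321)) = 1/(1747368 + (2463 + 3858642)) = 1/(1747368 + 3861105) = 1/5608473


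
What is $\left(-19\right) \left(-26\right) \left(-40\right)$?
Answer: $-19760$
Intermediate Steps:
$\left(-19\right) \left(-26\right) \left(-40\right) = 494 \left(-40\right) = -19760$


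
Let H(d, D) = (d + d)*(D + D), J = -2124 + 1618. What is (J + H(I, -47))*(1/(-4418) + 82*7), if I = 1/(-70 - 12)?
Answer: -26186023506/90569 ≈ -2.8913e+5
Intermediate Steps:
J = -506
I = -1/82 (I = 1/(-82) = -1/82 ≈ -0.012195)
H(d, D) = 4*D*d (H(d, D) = (2*d)*(2*D) = 4*D*d)
(J + H(I, -47))*(1/(-4418) + 82*7) = (-506 + 4*(-47)*(-1/82))*(1/(-4418) + 82*7) = (-506 + 94/41)*(-1/4418 + 574) = -20652/41*2535931/4418 = -26186023506/90569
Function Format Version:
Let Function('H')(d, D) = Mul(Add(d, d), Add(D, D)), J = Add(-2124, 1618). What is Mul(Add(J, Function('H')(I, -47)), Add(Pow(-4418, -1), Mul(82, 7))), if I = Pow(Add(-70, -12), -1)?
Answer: Rational(-26186023506, 90569) ≈ -2.8913e+5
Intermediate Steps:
J = -506
I = Rational(-1, 82) (I = Pow(-82, -1) = Rational(-1, 82) ≈ -0.012195)
Function('H')(d, D) = Mul(4, D, d) (Function('H')(d, D) = Mul(Mul(2, d), Mul(2, D)) = Mul(4, D, d))
Mul(Add(J, Function('H')(I, -47)), Add(Pow(-4418, -1), Mul(82, 7))) = Mul(Add(-506, Mul(4, -47, Rational(-1, 82))), Add(Pow(-4418, -1), Mul(82, 7))) = Mul(Add(-506, Rational(94, 41)), Add(Rational(-1, 4418), 574)) = Mul(Rational(-20652, 41), Rational(2535931, 4418)) = Rational(-26186023506, 90569)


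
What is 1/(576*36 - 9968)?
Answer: 1/10768 ≈ 9.2868e-5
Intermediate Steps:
1/(576*36 - 9968) = 1/(20736 - 9968) = 1/10768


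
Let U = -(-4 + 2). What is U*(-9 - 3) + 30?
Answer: 6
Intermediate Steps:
U = 2 (U = -1*(-2) = 2)
U*(-9 - 3) + 30 = 2*(-9 - 3) + 30 = 2*(-12) + 30 = -24 + 30 = 6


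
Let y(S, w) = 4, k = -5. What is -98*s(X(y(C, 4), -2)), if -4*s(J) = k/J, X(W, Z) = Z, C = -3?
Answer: 245/4 ≈ 61.250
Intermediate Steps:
s(J) = 5/(4*J) (s(J) = -(-5)/(4*J) = 5/(4*J))
-98*s(X(y(C, 4), -2)) = -245/(2*(-2)) = -245*(-1)/(2*2) = -98*(-5/8) = 245/4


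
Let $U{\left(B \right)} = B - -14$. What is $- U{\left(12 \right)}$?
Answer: $-26$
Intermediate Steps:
$U{\left(B \right)} = 14 + B$ ($U{\left(B \right)} = B + 14 = 14 + B$)
$- U{\left(12 \right)} = - (14 + 12) = \left(-1\right) 26 = -26$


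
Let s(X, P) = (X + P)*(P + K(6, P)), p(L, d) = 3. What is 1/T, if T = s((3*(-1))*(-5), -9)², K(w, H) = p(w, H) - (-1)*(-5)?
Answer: 1/4356 ≈ 0.00022957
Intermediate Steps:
K(w, H) = -2 (K(w, H) = 3 - (-1)*(-5) = 3 - 1*5 = 3 - 5 = -2)
s(X, P) = (-2 + P)*(P + X) (s(X, P) = (X + P)*(P - 2) = (P + X)*(-2 + P) = (-2 + P)*(P + X))
T = 4356 (T = ((-9)² - 2*(-9) - 2*3*(-1)*(-5) - 9*3*(-1)*(-5))² = (81 + 18 - (-6)*(-5) - (-27)*(-5))² = (81 + 18 - 2*15 - 9*15)² = (81 + 18 - 30 - 135)² = (-66)² = 4356)
1/T = 1/4356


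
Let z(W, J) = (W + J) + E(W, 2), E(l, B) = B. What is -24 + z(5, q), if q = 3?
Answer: -14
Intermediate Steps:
z(W, J) = 2 + J + W (z(W, J) = (W + J) + 2 = (J + W) + 2 = 2 + J + W)
-24 + z(5, q) = -24 + (2 + 3 + 5) = -24 + 10 = -14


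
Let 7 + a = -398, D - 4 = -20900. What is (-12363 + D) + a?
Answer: -33664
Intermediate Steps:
D = -20896 (D = 4 - 20900 = -20896)
a = -405 (a = -7 - 398 = -405)
(-12363 + D) + a = (-12363 - 20896) - 405 = -33259 - 405 = -33664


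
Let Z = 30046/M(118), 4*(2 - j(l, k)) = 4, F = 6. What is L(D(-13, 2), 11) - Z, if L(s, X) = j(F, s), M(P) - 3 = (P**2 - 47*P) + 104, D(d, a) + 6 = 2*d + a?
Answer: -21561/8485 ≈ -2.5411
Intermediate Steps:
j(l, k) = 1 (j(l, k) = 2 - 1/4*4 = 2 - 1 = 1)
D(d, a) = -6 + a + 2*d (D(d, a) = -6 + (2*d + a) = -6 + (a + 2*d) = -6 + a + 2*d)
M(P) = 107 + P**2 - 47*P (M(P) = 3 + ((P**2 - 47*P) + 104) = 3 + (104 + P**2 - 47*P) = 107 + P**2 - 47*P)
Z = 30046/8485 (Z = 30046/(107 + 118**2 - 47*118) = 30046/(107 + 13924 - 5546) = 30046/8485 ≈ 3.5411)
L(s, X) = 1
L(D(-13, 2), 11) - Z = 1 - 1*30046/8485 = 1 - 30046/8485 = -21561/8485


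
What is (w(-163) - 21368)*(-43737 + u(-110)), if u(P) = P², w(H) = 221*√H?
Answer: 676019416 - 6991777*I*√163 ≈ 6.7602e+8 - 8.9265e+7*I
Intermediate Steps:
(w(-163) - 21368)*(-43737 + u(-110)) = (221*√(-163) - 21368)*(-43737 + (-110)²) = (221*(I*√163) - 21368)*(-43737 + 12100) = (221*I*√163 - 21368)*(-31637) = (-21368 + 221*I*√163)*(-31637) = 676019416 - 6991777*I*√163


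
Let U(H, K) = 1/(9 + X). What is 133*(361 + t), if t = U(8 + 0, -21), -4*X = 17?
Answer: 48041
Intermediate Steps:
X = -17/4 (X = -¼*17 = -17/4 ≈ -4.2500)
U(H, K) = 4/19 (U(H, K) = 1/(9 - 17/4) = 1/(19/4) = 4/19)
t = 4/19 ≈ 0.21053
133*(361 + t) = 133*(361 + 4/19) = 133*(6863/19) = 48041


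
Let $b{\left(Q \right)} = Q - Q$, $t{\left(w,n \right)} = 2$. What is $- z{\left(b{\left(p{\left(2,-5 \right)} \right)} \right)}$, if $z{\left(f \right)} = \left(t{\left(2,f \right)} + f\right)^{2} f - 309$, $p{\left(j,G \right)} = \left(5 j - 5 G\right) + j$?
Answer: $309$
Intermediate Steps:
$p{\left(j,G \right)} = - 5 G + 6 j$ ($p{\left(j,G \right)} = \left(- 5 G + 5 j\right) + j = - 5 G + 6 j$)
$b{\left(Q \right)} = 0$
$z{\left(f \right)} = -309 + f \left(2 + f\right)^{2}$ ($z{\left(f \right)} = \left(2 + f\right)^{2} f - 309 = f \left(2 + f\right)^{2} - 309 = -309 + f \left(2 + f\right)^{2}$)
$- z{\left(b{\left(p{\left(2,-5 \right)} \right)} \right)} = - (-309 + 0 \left(2 + 0\right)^{2}) = - (-309 + 0 \cdot 2^{2}) = - (-309 + 0 \cdot 4) = - (-309 + 0) = \left(-1\right) \left(-309\right) = 309$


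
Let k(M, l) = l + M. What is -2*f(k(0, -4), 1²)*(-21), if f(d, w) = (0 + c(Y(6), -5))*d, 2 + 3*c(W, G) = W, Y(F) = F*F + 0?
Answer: -1904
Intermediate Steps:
k(M, l) = M + l
Y(F) = F² (Y(F) = F² + 0 = F²)
c(W, G) = -⅔ + W/3
f(d, w) = 34*d/3 (f(d, w) = (0 + (-⅔ + (⅓)*6²))*d = (0 + (-⅔ + (⅓)*36))*d = (0 + (-⅔ + 12))*d = (0 + 34/3)*d = 34*d/3)
-2*f(k(0, -4), 1²)*(-21) = -68*(0 - 4)/3*(-21) = -68*(-4)/3*(-21) = -2*(-136/3)*(-21) = (272/3)*(-21) = -1904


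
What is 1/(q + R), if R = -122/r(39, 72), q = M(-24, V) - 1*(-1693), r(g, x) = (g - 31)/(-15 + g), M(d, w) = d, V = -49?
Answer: 1/1303 ≈ 0.00076746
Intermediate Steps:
r(g, x) = (-31 + g)/(-15 + g)
q = 1669 (q = -24 - 1*(-1693) = -24 + 1693 = 1669)
R = -366 (R = -122*(-15 + 39)/(-31 + 39) = -122/(8/24) = -122/((1/24)*8) = -122/⅓ = -122*3 = -366)
1/(q + R) = 1/(1669 - 366) = 1/1303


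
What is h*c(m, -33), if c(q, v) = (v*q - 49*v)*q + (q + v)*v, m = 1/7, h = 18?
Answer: 1159488/49 ≈ 23663.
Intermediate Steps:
m = 1/7 ≈ 0.14286
c(q, v) = q*(-49*v + q*v) + v*(q + v) (c(q, v) = (q*v - 49*v)*q + v*(q + v) = (-49*v + q*v)*q + v*(q + v) = q*(-49*v + q*v) + v*(q + v))
h*c(m, -33) = 18*(-33*(-33 + (1/7)**2 - 48*1/7)) = 18*(-33*(-33 + 1/49 - 48/7)) = 18*(-33*(-1952/49)) = 18*(64416/49) = 1159488/49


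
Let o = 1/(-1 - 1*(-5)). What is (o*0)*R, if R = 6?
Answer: 0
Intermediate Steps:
o = ¼ (o = 1/(-1 + 5) = 1/4 = ¼ ≈ 0.25000)
(o*0)*R = ((¼)*0)*6 = 0*6 = 0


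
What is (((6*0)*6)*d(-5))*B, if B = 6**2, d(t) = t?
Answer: 0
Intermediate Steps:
B = 36
(((6*0)*6)*d(-5))*B = (((6*0)*6)*(-5))*36 = ((0*6)*(-5))*36 = (0*(-5))*36 = 0*36 = 0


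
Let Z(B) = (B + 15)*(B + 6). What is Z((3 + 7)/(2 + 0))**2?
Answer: 48400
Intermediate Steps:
Z(B) = (6 + B)*(15 + B) (Z(B) = (15 + B)*(6 + B) = (6 + B)*(15 + B))
Z((3 + 7)/(2 + 0))**2 = (90 + ((3 + 7)/(2 + 0))**2 + 21*((3 + 7)/(2 + 0)))**2 = (90 + (10/2)**2 + 21*(10/2))**2 = (90 + (10*(1/2))**2 + 21*(10*(1/2)))**2 = (90 + 5**2 + 21*5)**2 = (90 + 25 + 105)**2 = 220**2 = 48400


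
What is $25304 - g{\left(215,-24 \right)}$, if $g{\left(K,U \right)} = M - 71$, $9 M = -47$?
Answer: $\frac{228422}{9} \approx 25380.0$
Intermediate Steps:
$M = - \frac{47}{9}$ ($M = \frac{1}{9} \left(-47\right) = - \frac{47}{9} \approx -5.2222$)
$g{\left(K,U \right)} = - \frac{686}{9}$ ($g{\left(K,U \right)} = - \frac{47}{9} - 71 = - \frac{686}{9}$)
$25304 - g{\left(215,-24 \right)} = 25304 - - \frac{686}{9} = 25304 + \frac{686}{9} = \frac{228422}{9}$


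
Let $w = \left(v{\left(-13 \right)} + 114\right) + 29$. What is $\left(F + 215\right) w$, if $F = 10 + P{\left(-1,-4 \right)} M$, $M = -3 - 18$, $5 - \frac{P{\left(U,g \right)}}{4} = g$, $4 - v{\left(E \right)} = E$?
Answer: $-84960$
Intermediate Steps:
$v{\left(E \right)} = 4 - E$
$P{\left(U,g \right)} = 20 - 4 g$
$w = 160$ ($w = \left(\left(4 - -13\right) + 114\right) + 29 = \left(\left(4 + 13\right) + 114\right) + 29 = \left(17 + 114\right) + 29 = 131 + 29 = 160$)
$M = -21$ ($M = -3 - 18 = -21$)
$F = -746$ ($F = 10 + \left(20 - -16\right) \left(-21\right) = 10 + \left(20 + 16\right) \left(-21\right) = 10 + 36 \left(-21\right) = 10 - 756 = -746$)
$\left(F + 215\right) w = \left(-746 + 215\right) 160 = \left(-531\right) 160 = -84960$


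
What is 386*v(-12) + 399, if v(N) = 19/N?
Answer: -1273/6 ≈ -212.17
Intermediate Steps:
386*v(-12) + 399 = 386*(19/(-12)) + 399 = 386*(19*(-1/12)) + 399 = 386*(-19/12) + 399 = -3667/6 + 399 = -1273/6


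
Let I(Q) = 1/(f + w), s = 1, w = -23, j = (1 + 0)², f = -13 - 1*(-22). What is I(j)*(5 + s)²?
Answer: -18/7 ≈ -2.5714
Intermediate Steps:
f = 9 (f = -13 + 22 = 9)
j = 1 (j = 1² = 1)
I(Q) = -1/14 (I(Q) = 1/(9 - 23) = 1/(-14) = -1/14)
I(j)*(5 + s)² = -(5 + 1)²/14 = -1/14*6² = -1/14*36 = -18/7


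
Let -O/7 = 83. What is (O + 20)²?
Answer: 314721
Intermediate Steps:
O = -581 (O = -7*83 = -581)
(O + 20)² = (-581 + 20)² = (-561)² = 314721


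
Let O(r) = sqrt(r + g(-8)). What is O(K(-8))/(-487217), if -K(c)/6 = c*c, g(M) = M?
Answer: -14*I*sqrt(2)/487217 ≈ -4.0637e-5*I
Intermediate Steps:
K(c) = -6*c**2 (K(c) = -6*c*c = -6*c**2)
O(r) = sqrt(-8 + r) (O(r) = sqrt(r - 8) = sqrt(-8 + r))
O(K(-8))/(-487217) = sqrt(-8 - 6*(-8)**2)/(-487217) = sqrt(-8 - 6*64)*(-1/487217) = sqrt(-8 - 384)*(-1/487217) = sqrt(-392)*(-1/487217) = (14*I*sqrt(2))*(-1/487217) = -14*I*sqrt(2)/487217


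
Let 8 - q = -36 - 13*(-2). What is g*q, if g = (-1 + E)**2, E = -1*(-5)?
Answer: 288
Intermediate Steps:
E = 5
g = 16 (g = (-1 + 5)**2 = 4**2 = 16)
q = 18 (q = 8 - (-36 - 13*(-2)) = 8 - (-36 + 26) = 8 - 1*(-10) = 8 + 10 = 18)
g*q = 16*18 = 288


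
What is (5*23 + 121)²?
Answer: 55696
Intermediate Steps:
(5*23 + 121)² = (115 + 121)² = 236² = 55696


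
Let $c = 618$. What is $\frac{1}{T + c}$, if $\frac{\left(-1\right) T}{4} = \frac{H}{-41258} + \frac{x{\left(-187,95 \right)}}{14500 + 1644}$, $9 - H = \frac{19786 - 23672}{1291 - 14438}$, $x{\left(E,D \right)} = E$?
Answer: $\frac{1094601392668}{676515300573869} \approx 0.001618$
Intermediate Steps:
$H = \frac{114437}{13147}$ ($H = 9 - \frac{19786 - 23672}{1291 - 14438} = 9 - - \frac{3886}{-13147} = 9 - \left(-3886\right) \left(- \frac{1}{13147}\right) = 9 - \frac{3886}{13147} = \frac{114437}{13147} \approx 8.7044$)
$T = \frac{51639905045}{1094601392668}$ ($T = - 4 \left(\frac{114437}{13147 \left(-41258\right)} - \frac{187}{14500 + 1644}\right) = - 4 \left(\frac{114437}{13147} \left(- \frac{1}{41258}\right) - \frac{187}{16144}\right) = - 4 \left(- \frac{114437}{542418926} - \frac{187}{16144}\right) = \left(-4\right) \left(- \frac{51639905045}{4378405570672}\right) = \frac{51639905045}{1094601392668} \approx 0.047177$)
$\frac{1}{T + c} = \frac{1}{\frac{51639905045}{1094601392668} + 618} = \frac{1}{\frac{676515300573869}{1094601392668}} = \frac{1094601392668}{676515300573869}$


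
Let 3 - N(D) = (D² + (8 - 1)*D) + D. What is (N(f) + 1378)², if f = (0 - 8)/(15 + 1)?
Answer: 30680521/16 ≈ 1.9175e+6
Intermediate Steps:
f = -½ (f = -8/16 = -8*1/16 = -½ ≈ -0.50000)
N(D) = 3 - D² - 8*D (N(D) = 3 - ((D² + (8 - 1)*D) + D) = 3 - ((D² + 7*D) + D) = 3 - (D² + 8*D) = 3 + (-D² - 8*D) = 3 - D² - 8*D)
(N(f) + 1378)² = ((3 - (-½)² - 8*(-½)) + 1378)² = ((3 - 1*¼ + 4) + 1378)² = ((3 - ¼ + 4) + 1378)² = (27/4 + 1378)² = (5539/4)² = 30680521/16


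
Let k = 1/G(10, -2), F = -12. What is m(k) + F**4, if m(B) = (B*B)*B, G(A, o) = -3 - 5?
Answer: 10616831/512 ≈ 20736.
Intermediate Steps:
G(A, o) = -8
k = -1/8 (k = 1/(-8) = -1/8 ≈ -0.12500)
m(B) = B**3 (m(B) = B**2*B = B**3)
m(k) + F**4 = (-1/8)**3 + (-12)**4 = -1/512 + 20736 = 10616831/512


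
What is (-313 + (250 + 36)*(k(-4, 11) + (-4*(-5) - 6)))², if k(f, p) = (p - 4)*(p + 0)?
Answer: 661158369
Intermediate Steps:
k(f, p) = p*(-4 + p) (k(f, p) = (-4 + p)*p = p*(-4 + p))
(-313 + (250 + 36)*(k(-4, 11) + (-4*(-5) - 6)))² = (-313 + (250 + 36)*(11*(-4 + 11) + (-4*(-5) - 6)))² = (-313 + 286*(11*7 + (20 - 6)))² = (-313 + 286*(77 + 14))² = (-313 + 286*91)² = (-313 + 26026)² = 25713² = 661158369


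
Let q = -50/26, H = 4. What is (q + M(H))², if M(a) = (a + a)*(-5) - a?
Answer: 356409/169 ≈ 2108.9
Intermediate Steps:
M(a) = -11*a (M(a) = (2*a)*(-5) - a = -10*a - a = -11*a)
q = -25/13 (q = -50*1/26 = -25/13 ≈ -1.9231)
(q + M(H))² = (-25/13 - 11*4)² = (-25/13 - 44)² = (-597/13)² = 356409/169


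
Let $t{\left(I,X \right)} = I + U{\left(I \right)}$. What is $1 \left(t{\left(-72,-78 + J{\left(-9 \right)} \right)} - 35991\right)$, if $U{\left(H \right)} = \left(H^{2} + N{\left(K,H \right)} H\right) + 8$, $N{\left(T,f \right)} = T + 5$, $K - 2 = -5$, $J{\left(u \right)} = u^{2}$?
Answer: $-31015$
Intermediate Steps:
$K = -3$ ($K = 2 - 5 = -3$)
$N{\left(T,f \right)} = 5 + T$
$U{\left(H \right)} = 8 + H^{2} + 2 H$ ($U{\left(H \right)} = \left(H^{2} + \left(5 - 3\right) H\right) + 8 = \left(H^{2} + 2 H\right) + 8 = 8 + H^{2} + 2 H$)
$t{\left(I,X \right)} = 8 + I^{2} + 3 I$ ($t{\left(I,X \right)} = I + \left(8 + I^{2} + 2 I\right) = 8 + I^{2} + 3 I$)
$1 \left(t{\left(-72,-78 + J{\left(-9 \right)} \right)} - 35991\right) = 1 \left(\left(8 + \left(-72\right)^{2} + 3 \left(-72\right)\right) - 35991\right) = 1 \left(\left(8 + 5184 - 216\right) - 35991\right) = 1 \left(4976 - 35991\right) = 1 \left(-31015\right) = -31015$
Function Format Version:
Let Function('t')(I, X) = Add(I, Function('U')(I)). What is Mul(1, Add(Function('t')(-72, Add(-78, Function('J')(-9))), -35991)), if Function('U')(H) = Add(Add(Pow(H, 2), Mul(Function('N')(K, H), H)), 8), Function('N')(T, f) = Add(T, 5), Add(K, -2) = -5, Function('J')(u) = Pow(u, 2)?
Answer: -31015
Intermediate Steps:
K = -3 (K = Add(2, -5) = -3)
Function('N')(T, f) = Add(5, T)
Function('U')(H) = Add(8, Pow(H, 2), Mul(2, H)) (Function('U')(H) = Add(Add(Pow(H, 2), Mul(Add(5, -3), H)), 8) = Add(Add(Pow(H, 2), Mul(2, H)), 8) = Add(8, Pow(H, 2), Mul(2, H)))
Function('t')(I, X) = Add(8, Pow(I, 2), Mul(3, I)) (Function('t')(I, X) = Add(I, Add(8, Pow(I, 2), Mul(2, I))) = Add(8, Pow(I, 2), Mul(3, I)))
Mul(1, Add(Function('t')(-72, Add(-78, Function('J')(-9))), -35991)) = Mul(1, Add(Add(8, Pow(-72, 2), Mul(3, -72)), -35991)) = Mul(1, Add(Add(8, 5184, -216), -35991)) = Mul(1, Add(4976, -35991)) = Mul(1, -31015) = -31015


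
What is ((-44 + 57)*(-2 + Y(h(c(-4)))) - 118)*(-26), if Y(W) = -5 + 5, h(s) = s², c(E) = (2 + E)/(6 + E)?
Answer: 3744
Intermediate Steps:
c(E) = (2 + E)/(6 + E)
Y(W) = 0
((-44 + 57)*(-2 + Y(h(c(-4)))) - 118)*(-26) = ((-44 + 57)*(-2 + 0) - 118)*(-26) = (13*(-2) - 118)*(-26) = (-26 - 118)*(-26) = -144*(-26) = 3744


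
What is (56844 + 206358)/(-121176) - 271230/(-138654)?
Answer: -33587441/155569788 ≈ -0.21590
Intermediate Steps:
(56844 + 206358)/(-121176) - 271230/(-138654) = 263202*(-1/121176) - 271230*(-1/138654) = -43867/20196 + 45205/23109 = -33587441/155569788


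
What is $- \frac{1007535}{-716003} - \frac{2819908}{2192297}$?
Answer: $\frac{189753370171}{1569691228891} \approx 0.12089$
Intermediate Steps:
$- \frac{1007535}{-716003} - \frac{2819908}{2192297} = \left(-1007535\right) \left(- \frac{1}{716003}\right) - \frac{2819908}{2192297} = \frac{1007535}{716003} - \frac{2819908}{2192297} = \frac{189753370171}{1569691228891}$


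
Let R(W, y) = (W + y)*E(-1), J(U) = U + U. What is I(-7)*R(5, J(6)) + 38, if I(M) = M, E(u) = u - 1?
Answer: 276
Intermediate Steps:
E(u) = -1 + u
J(U) = 2*U
R(W, y) = -2*W - 2*y (R(W, y) = (W + y)*(-1 - 1) = (W + y)*(-2) = -2*W - 2*y)
I(-7)*R(5, J(6)) + 38 = -7*(-2*5 - 4*6) + 38 = -7*(-10 - 2*12) + 38 = -7*(-10 - 24) + 38 = -7*(-34) + 38 = 238 + 38 = 276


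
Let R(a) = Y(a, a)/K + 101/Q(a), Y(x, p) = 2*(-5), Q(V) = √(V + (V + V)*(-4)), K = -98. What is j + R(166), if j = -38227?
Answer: -1873118/49 - 101*I*√1162/1162 ≈ -38227.0 - 2.9629*I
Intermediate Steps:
Q(V) = √7*√(-V) (Q(V) = √(V + (2*V)*(-4)) = √(V - 8*V) = √(-7*V) = √7*√(-V))
Y(x, p) = -10
R(a) = 5/49 + 101*√7/(7*√(-a)) (R(a) = -10/(-98) + 101/((√7*√(-a))) = -10*(-1/98) + 101*(√7/(7*√(-a))) = 5/49 + 101*√7/(7*√(-a)))
j + R(166) = -38227 + (5/49 + 101*√7/(7*√(-1*166))) = -38227 + (5/49 + 101*√7/(7*√(-166))) = -38227 + (5/49 + 101*√7*(-I*√166/166)/7) = -38227 + (5/49 - 101*I*√1162/1162) = -1873118/49 - 101*I*√1162/1162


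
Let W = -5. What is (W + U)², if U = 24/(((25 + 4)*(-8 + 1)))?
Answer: 1079521/41209 ≈ 26.196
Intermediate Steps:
U = -24/203 (U = 24/((29*(-7))) = 24/(-203) = 24*(-1/203) = -24/203 ≈ -0.11823)
(W + U)² = (-5 - 24/203)² = (-1039/203)² = 1079521/41209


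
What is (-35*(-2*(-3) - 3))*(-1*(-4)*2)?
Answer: -840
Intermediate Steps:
(-35*(-2*(-3) - 3))*(-1*(-4)*2) = (-35*(6 - 3))*(4*2) = -35*3*8 = -105*8 = -840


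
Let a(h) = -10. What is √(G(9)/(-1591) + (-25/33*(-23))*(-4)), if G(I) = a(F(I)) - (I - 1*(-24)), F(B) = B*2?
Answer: I*√103866807/1221 ≈ 8.3468*I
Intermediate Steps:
F(B) = 2*B
G(I) = -34 - I (G(I) = -10 - (I - 1*(-24)) = -10 - (I + 24) = -10 - (24 + I) = -10 + (-24 - I) = -34 - I)
√(G(9)/(-1591) + (-25/33*(-23))*(-4)) = √((-34 - 1*9)/(-1591) + (-25/33*(-23))*(-4)) = √((-34 - 9)*(-1/1591) + (-25*1/33*(-23))*(-4)) = √(-43*(-1/1591) - 25/33*(-23)*(-4)) = √(1/37 + (575/33)*(-4)) = √(1/37 - 2300/33) = √(-85067/1221) = I*√103866807/1221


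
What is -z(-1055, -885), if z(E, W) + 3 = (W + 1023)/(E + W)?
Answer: 2979/970 ≈ 3.0711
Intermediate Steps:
z(E, W) = -3 + (1023 + W)/(E + W) (z(E, W) = -3 + (W + 1023)/(E + W) = -3 + (1023 + W)/(E + W))
-z(-1055, -885) = -(1023 - 3*(-1055) - 2*(-885))/(-1055 - 885) = -(1023 + 3165 + 1770)/(-1940) = -(-1)*5958/1940 = -1*(-2979/970) = 2979/970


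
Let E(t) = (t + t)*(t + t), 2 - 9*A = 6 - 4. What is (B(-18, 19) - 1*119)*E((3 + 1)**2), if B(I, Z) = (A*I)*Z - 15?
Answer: -137216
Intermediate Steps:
A = 0 (A = 2/9 - (6 - 4)/9 = 2/9 - 1/9*2 = 2/9 - 2/9 = 0)
B(I, Z) = -15 (B(I, Z) = (0*I)*Z - 15 = 0*Z - 15 = 0 - 15 = -15)
E(t) = 4*t**2 (E(t) = (2*t)*(2*t) = 4*t**2)
(B(-18, 19) - 1*119)*E((3 + 1)**2) = (-15 - 1*119)*(4*((3 + 1)**2)**2) = (-15 - 119)*(4*(4**2)**2) = -536*16**2 = -536*256 = -134*1024 = -137216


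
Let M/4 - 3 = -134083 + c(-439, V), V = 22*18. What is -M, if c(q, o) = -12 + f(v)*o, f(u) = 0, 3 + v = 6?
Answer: 536368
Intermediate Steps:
v = 3 (v = -3 + 6 = 3)
V = 396
c(q, o) = -12 (c(q, o) = -12 + 0*o = -12 + 0 = -12)
M = -536368 (M = 12 + 4*(-134083 - 12) = 12 + 4*(-134095) = 12 - 536380 = -536368)
-M = -1*(-536368) = 536368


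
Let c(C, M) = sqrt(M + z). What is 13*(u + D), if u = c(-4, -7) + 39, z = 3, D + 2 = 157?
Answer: 2522 + 26*I ≈ 2522.0 + 26.0*I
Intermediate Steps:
D = 155 (D = -2 + 157 = 155)
c(C, M) = sqrt(3 + M) (c(C, M) = sqrt(M + 3) = sqrt(3 + M))
u = 39 + 2*I (u = sqrt(3 - 7) + 39 = sqrt(-4) + 39 = 2*I + 39 = 39 + 2*I ≈ 39.0 + 2.0*I)
13*(u + D) = 13*((39 + 2*I) + 155) = 13*(194 + 2*I) = 2522 + 26*I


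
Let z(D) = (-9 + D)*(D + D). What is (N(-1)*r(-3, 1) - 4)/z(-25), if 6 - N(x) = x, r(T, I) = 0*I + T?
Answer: -1/68 ≈ -0.014706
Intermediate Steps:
r(T, I) = T (r(T, I) = 0 + T = T)
N(x) = 6 - x
z(D) = 2*D*(-9 + D) (z(D) = (-9 + D)*(2*D) = 2*D*(-9 + D))
(N(-1)*r(-3, 1) - 4)/z(-25) = ((6 - 1*(-1))*(-3) - 4)/((2*(-25)*(-9 - 25))) = ((6 + 1)*(-3) - 4)/((2*(-25)*(-34))) = (7*(-3) - 4)/1700 = (-21 - 4)*(1/1700) = -25*1/1700 = -1/68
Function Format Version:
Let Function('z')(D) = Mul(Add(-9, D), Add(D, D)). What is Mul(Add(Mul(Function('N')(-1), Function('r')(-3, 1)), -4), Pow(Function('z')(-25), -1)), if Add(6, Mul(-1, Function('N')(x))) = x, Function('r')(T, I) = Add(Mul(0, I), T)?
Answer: Rational(-1, 68) ≈ -0.014706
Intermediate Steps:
Function('r')(T, I) = T (Function('r')(T, I) = Add(0, T) = T)
Function('N')(x) = Add(6, Mul(-1, x))
Function('z')(D) = Mul(2, D, Add(-9, D)) (Function('z')(D) = Mul(Add(-9, D), Mul(2, D)) = Mul(2, D, Add(-9, D)))
Mul(Add(Mul(Function('N')(-1), Function('r')(-3, 1)), -4), Pow(Function('z')(-25), -1)) = Mul(Add(Mul(Add(6, Mul(-1, -1)), -3), -4), Pow(Mul(2, -25, Add(-9, -25)), -1)) = Mul(Add(Mul(Add(6, 1), -3), -4), Pow(Mul(2, -25, -34), -1)) = Mul(Add(Mul(7, -3), -4), Pow(1700, -1)) = Mul(Add(-21, -4), Rational(1, 1700)) = Mul(-25, Rational(1, 1700)) = Rational(-1, 68)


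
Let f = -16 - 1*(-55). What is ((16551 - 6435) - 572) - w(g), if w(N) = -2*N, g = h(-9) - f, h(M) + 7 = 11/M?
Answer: 85046/9 ≈ 9449.6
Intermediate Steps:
f = 39 (f = -16 + 55 = 39)
h(M) = -7 + 11/M
g = -425/9 (g = (-7 + 11/(-9)) - 1*39 = (-7 + 11*(-⅑)) - 39 = (-7 - 11/9) - 39 = -74/9 - 39 = -425/9 ≈ -47.222)
((16551 - 6435) - 572) - w(g) = ((16551 - 6435) - 572) - (-2)*(-425)/9 = (10116 - 572) - 1*850/9 = 9544 - 850/9 = 85046/9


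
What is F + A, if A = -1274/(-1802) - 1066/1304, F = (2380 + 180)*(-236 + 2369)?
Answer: 3207769832051/587452 ≈ 5.4605e+6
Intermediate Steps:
F = 5460480 (F = 2560*2133 = 5460480)
A = -64909/587452 (A = -1274*(-1/1802) - 1066*1/1304 = 637/901 - 533/652 = -64909/587452 ≈ -0.11049)
F + A = 5460480 - 64909/587452 = 3207769832051/587452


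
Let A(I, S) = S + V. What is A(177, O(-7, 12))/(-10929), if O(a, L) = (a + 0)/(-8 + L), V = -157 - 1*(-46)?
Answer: 451/43716 ≈ 0.010317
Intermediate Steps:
V = -111 (V = -157 + 46 = -111)
O(a, L) = a/(-8 + L)
A(I, S) = -111 + S (A(I, S) = S - 111 = -111 + S)
A(177, O(-7, 12))/(-10929) = (-111 - 7/(-8 + 12))/(-10929) = (-111 - 7/4)*(-1/10929) = -451/4*(-1/10929) = 451/43716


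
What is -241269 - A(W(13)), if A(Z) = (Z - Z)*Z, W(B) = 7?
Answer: -241269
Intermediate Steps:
A(Z) = 0 (A(Z) = 0*Z = 0)
-241269 - A(W(13)) = -241269 - 1*0 = -241269 + 0 = -241269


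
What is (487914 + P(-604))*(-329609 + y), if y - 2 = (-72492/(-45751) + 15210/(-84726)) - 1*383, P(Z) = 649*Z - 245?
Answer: -2266271081763022271/71783319 ≈ -3.1571e+10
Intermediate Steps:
P(Z) = -245 + 649*Z
y = -81745773368/215349957 (y = 2 + ((-72492/(-45751) + 15210/(-84726)) - 1*383) = 2 + ((-72492*(-1/45751) + 15210*(-1/84726)) - 383) = 2 + ((72492/45751 - 845/4707) - 383) = 2 + (302560249/215349957 - 383) = 2 - 82176473282/215349957 = -81745773368/215349957 ≈ -379.60)
(487914 + P(-604))*(-329609 + y) = (487914 + (-245 + 649*(-604)))*(-329609 - 81745773368/215349957) = (487914 + (-245 - 391996))*(-71063029750181/215349957) = (487914 - 392241)*(-71063029750181/215349957) = 95673*(-71063029750181/215349957) = -2266271081763022271/71783319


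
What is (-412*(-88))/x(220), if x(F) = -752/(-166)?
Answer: 376156/47 ≈ 8003.3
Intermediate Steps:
x(F) = 376/83 (x(F) = -752*(-1/166) = 376/83)
(-412*(-88))/x(220) = (-412*(-88))/(376/83) = 36256*(83/376) = 376156/47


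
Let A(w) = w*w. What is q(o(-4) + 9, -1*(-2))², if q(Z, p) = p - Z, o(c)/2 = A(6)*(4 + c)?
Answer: 49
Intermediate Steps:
A(w) = w²
o(c) = 288 + 72*c (o(c) = 2*(6²*(4 + c)) = 2*(36*(4 + c)) = 2*(144 + 36*c) = 288 + 72*c)
q(o(-4) + 9, -1*(-2))² = (-1*(-2) - ((288 + 72*(-4)) + 9))² = (2 - ((288 - 288) + 9))² = (2 - (0 + 9))² = (2 - 1*9)² = (2 - 9)² = (-7)² = 49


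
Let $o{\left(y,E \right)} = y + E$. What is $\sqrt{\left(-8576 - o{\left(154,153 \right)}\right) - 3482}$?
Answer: $i \sqrt{12365} \approx 111.2 i$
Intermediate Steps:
$o{\left(y,E \right)} = E + y$
$\sqrt{\left(-8576 - o{\left(154,153 \right)}\right) - 3482} = \sqrt{\left(-8576 - \left(153 + 154\right)\right) - 3482} = \sqrt{\left(-8576 - 307\right) - 3482} = \sqrt{-8883 - 3482} = \sqrt{-12365} = i \sqrt{12365}$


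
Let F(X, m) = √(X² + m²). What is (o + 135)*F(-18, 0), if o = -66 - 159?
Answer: -1620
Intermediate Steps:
o = -225
(o + 135)*F(-18, 0) = (-225 + 135)*√((-18)² + 0²) = -90*√(324 + 0) = -90*√324 = -90*18 = -1620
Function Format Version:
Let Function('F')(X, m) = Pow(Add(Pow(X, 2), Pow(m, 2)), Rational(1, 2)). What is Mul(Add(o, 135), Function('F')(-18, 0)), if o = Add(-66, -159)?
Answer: -1620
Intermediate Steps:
o = -225
Mul(Add(o, 135), Function('F')(-18, 0)) = Mul(Add(-225, 135), Pow(Add(Pow(-18, 2), Pow(0, 2)), Rational(1, 2))) = Mul(-90, Pow(Add(324, 0), Rational(1, 2))) = Mul(-90, Pow(324, Rational(1, 2))) = Mul(-90, 18) = -1620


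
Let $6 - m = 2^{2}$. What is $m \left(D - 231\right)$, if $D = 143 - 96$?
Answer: $-368$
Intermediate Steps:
$D = 47$
$m = 2$ ($m = 6 - 2^{2} = 6 - 4 = 2$)
$m \left(D - 231\right) = 2 \left(47 - 231\right) = 2 \left(-184\right) = -368$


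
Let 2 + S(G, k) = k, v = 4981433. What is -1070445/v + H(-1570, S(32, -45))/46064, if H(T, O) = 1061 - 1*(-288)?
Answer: -42589025363/229464729712 ≈ -0.18560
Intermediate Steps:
S(G, k) = -2 + k
H(T, O) = 1349 (H(T, O) = 1061 + 288 = 1349)
-1070445/v + H(-1570, S(32, -45))/46064 = -1070445/4981433 + 1349/46064 = -42589025363/229464729712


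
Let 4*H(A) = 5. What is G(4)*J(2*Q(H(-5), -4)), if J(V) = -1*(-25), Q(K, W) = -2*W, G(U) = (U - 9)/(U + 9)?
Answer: -125/13 ≈ -9.6154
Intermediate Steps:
H(A) = 5/4 (H(A) = (¼)*5 = 5/4)
G(U) = (-9 + U)/(9 + U)
J(V) = 25
G(4)*J(2*Q(H(-5), -4)) = ((-9 + 4)/(9 + 4))*25 = (-5/13)*25 = ((1/13)*(-5))*25 = -5/13*25 = -125/13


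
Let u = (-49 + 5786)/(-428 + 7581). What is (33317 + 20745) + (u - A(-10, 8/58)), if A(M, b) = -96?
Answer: 387397911/7153 ≈ 54159.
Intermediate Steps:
u = 5737/7153 ≈ 0.80204
(33317 + 20745) + (u - A(-10, 8/58)) = (33317 + 20745) + (5737/7153 - 1*(-96)) = 54062 + (5737/7153 + 96) = 54062 + 692425/7153 = 387397911/7153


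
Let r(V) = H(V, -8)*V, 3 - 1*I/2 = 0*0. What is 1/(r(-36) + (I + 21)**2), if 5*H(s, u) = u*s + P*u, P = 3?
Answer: -5/5859 ≈ -0.00085339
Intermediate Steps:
H(s, u) = 3*u/5 + s*u/5 (H(s, u) = (u*s + 3*u)/5 = (s*u + 3*u)/5 = (3*u + s*u)/5 = 3*u/5 + s*u/5)
I = 6 (I = 6 - 0*0 = 6 - 2*0 = 6 + 0 = 6)
r(V) = V*(-24/5 - 8*V/5) (r(V) = ((1/5)*(-8)*(3 + V))*V = (-24/5 - 8*V/5)*V = V*(-24/5 - 8*V/5))
1/(r(-36) + (I + 21)**2) = 1/(-8/5*(-36)*(3 - 36) + (6 + 21)**2) = 1/(-8/5*(-36)*(-33) + 27**2) = 1/(-9504/5 + 729) = 1/(-5859/5) = -5/5859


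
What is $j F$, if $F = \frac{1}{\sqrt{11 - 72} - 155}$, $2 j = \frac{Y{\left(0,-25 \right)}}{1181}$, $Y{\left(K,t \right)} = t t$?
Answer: $- \frac{96875}{56891132} - \frac{625 i \sqrt{61}}{56891132} \approx -0.0017028 - 8.5803 \cdot 10^{-5} i$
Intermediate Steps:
$Y{\left(K,t \right)} = t^{2}$
$j = \frac{625}{2362}$ ($j = \frac{\left(-25\right)^{2} \cdot \frac{1}{1181}}{2} = \frac{625 \cdot \frac{1}{1181}}{2} = \frac{1}{2} \cdot \frac{625}{1181} = \frac{625}{2362} \approx 0.26461$)
$F = \frac{1}{-155 + i \sqrt{61}}$ ($F = \frac{1}{\sqrt{-61} - 155} = \frac{1}{i \sqrt{61} - 155} = \frac{1}{-155 + i \sqrt{61}} \approx -0.0064353 - 0.00032427 i$)
$j F = \frac{625 \left(- \frac{155}{24086} - \frac{i \sqrt{61}}{24086}\right)}{2362} = - \frac{96875}{56891132} - \frac{625 i \sqrt{61}}{56891132}$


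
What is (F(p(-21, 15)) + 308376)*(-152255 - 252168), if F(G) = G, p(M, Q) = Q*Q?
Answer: -124805342223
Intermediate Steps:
p(M, Q) = Q²
(F(p(-21, 15)) + 308376)*(-152255 - 252168) = (15² + 308376)*(-152255 - 252168) = (225 + 308376)*(-404423) = 308601*(-404423) = -124805342223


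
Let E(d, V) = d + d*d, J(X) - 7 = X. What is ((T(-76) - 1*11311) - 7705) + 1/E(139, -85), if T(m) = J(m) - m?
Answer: -369915139/19460 ≈ -19009.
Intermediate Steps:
J(X) = 7 + X
E(d, V) = d + d²
T(m) = 7 (T(m) = (7 + m) - m = 7)
((T(-76) - 1*11311) - 7705) + 1/E(139, -85) = ((7 - 1*11311) - 7705) + 1/(139*(1 + 139)) = ((7 - 11311) - 7705) + 1/(139*140) = (-11304 - 7705) + 1/19460 = -19009 + 1/19460 = -369915139/19460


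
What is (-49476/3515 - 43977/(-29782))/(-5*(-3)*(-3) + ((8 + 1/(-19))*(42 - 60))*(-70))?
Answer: -439638359/347853015450 ≈ -0.0012639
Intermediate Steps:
(-49476/3515 - 43977/(-29782))/(-5*(-3)*(-3) + ((8 + 1/(-19))*(42 - 60))*(-70)) = (-49476*1/3515 - 43977*(-1/29782))/(15*(-3) + ((8 - 1/19)*(-18))*(-70)) = (-2604/185 + 43977/29782)/(-45 + ((151/19)*(-18))*(-70)) = -69416583/(5509670*(-45 - 2718/19*(-70))) = -69416583/(5509670*(-45 + 190260/19)) = -69416583/(5509670*189405/19) = -69416583/5509670*19/189405 = -439638359/347853015450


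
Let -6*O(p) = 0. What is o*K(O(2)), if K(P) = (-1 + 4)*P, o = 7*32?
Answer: 0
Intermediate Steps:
O(p) = 0 (O(p) = -1/6*0 = 0)
o = 224
K(P) = 3*P
o*K(O(2)) = 224*(3*0) = 224*0 = 0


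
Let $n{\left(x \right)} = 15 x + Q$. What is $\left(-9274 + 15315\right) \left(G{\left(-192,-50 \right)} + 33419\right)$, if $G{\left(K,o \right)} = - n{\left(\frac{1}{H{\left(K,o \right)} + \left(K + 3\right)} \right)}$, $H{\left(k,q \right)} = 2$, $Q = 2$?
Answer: $\frac{37750172754}{187} \approx 2.0187 \cdot 10^{8}$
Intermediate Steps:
$n{\left(x \right)} = 2 + 15 x$ ($n{\left(x \right)} = 15 x + 2 = 2 + 15 x$)
$G{\left(K,o \right)} = -2 - \frac{15}{5 + K}$ ($G{\left(K,o \right)} = - (2 + \frac{15}{2 + \left(K + 3\right)}) = - (2 + \frac{15}{2 + \left(3 + K\right)}) = - (2 + \frac{15}{5 + K}) = -2 - \frac{15}{5 + K}$)
$\left(-9274 + 15315\right) \left(G{\left(-192,-50 \right)} + 33419\right) = \left(-9274 + 15315\right) \left(\frac{-25 - -384}{5 - 192} + 33419\right) = 6041 \left(\frac{-25 + 384}{-187} + 33419\right) = 6041 \left(\left(- \frac{1}{187}\right) 359 + 33419\right) = 6041 \left(- \frac{359}{187} + 33419\right) = 6041 \cdot \frac{6248994}{187} = \frac{37750172754}{187}$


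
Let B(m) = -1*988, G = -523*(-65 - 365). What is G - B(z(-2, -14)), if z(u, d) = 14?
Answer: 225878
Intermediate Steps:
G = 224890 (G = -523*(-430) = 224890)
B(m) = -988
G - B(z(-2, -14)) = 224890 - 1*(-988) = 224890 + 988 = 225878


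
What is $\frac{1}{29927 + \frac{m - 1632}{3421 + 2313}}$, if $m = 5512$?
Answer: $\frac{2867}{85802649} \approx 3.3414 \cdot 10^{-5}$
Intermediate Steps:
$\frac{1}{29927 + \frac{m - 1632}{3421 + 2313}} = \frac{1}{29927 + \frac{5512 - 1632}{3421 + 2313}} = \frac{1}{29927 + \frac{3880}{5734}} = \frac{1}{29927 + 3880 \cdot \frac{1}{5734}} = \frac{1}{29927 + \frac{1940}{2867}} = \frac{1}{\frac{85802649}{2867}} = \frac{2867}{85802649}$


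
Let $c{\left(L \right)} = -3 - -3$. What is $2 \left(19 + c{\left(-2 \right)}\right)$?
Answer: $38$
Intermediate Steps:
$c{\left(L \right)} = 0$ ($c{\left(L \right)} = -3 + 3 = 0$)
$2 \left(19 + c{\left(-2 \right)}\right) = 2 \left(19 + 0\right) = 2 \cdot 19 = 38$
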